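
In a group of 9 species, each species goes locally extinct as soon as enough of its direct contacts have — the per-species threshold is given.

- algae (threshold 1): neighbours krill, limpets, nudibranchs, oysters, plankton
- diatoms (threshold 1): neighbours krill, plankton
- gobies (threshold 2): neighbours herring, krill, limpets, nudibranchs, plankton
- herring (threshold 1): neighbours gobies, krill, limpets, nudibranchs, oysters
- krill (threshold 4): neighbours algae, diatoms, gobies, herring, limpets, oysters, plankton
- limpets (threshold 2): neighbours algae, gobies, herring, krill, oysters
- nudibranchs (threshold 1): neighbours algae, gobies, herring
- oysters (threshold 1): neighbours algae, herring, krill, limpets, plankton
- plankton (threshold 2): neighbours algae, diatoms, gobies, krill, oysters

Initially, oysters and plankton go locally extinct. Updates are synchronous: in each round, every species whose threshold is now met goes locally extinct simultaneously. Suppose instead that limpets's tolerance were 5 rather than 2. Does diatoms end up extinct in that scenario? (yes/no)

With limpets's tolerance at 5:
Round 1 — oysters, plankton go locally extinct (initial).
Round 2 — checking thresholds:
  algae: 2 of 5 neighbours ≥ 1, goes locally extinct.
  diatoms: 1 of 2 neighbours ≥ 1, goes locally extinct.
  gobies: 1 of 5 neighbours < 2, holds.
  herring: 1 of 5 neighbours ≥ 1, goes locally extinct.
  krill: 2 of 7 neighbours < 4, holds.
  limpets: 1 of 5 neighbours < 5, holds.
Round 3 — checking thresholds:
  gobies: 2 of 5 neighbours ≥ 2, goes locally extinct.
  krill: 5 of 7 neighbours ≥ 4, goes locally extinct.
  limpets: 3 of 5 neighbours < 5, holds.
  nudibranchs: 2 of 3 neighbours ≥ 1, goes locally extinct.
Round 4 — checking thresholds:
  limpets: 5 of 5 neighbours ≥ 5, goes locally extinct.
Round 5 — no new extinctions; cascade stops.

yes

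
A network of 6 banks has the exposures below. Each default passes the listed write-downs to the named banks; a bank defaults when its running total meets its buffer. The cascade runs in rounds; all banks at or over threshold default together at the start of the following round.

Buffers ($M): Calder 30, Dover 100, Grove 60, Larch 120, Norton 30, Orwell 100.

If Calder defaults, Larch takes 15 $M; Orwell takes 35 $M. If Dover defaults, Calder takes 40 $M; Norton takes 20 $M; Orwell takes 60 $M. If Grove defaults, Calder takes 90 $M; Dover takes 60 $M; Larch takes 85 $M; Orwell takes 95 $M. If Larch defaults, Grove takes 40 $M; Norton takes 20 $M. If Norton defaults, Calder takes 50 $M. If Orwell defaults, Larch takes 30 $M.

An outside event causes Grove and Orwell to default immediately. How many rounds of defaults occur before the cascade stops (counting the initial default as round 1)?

3

Round 1 — Grove, Orwell default (initial).
  Calder: +90 → 90 ≥ 30
  Dover: +60 → 60 < 100
  Larch: +85+30 → 115 < 120
Round 2 — Calder defaults.
  Larch: +15 → 130 ≥ 120
Round 3 — Larch defaults.
  Norton: +20 → 20 < 30
No further defaults.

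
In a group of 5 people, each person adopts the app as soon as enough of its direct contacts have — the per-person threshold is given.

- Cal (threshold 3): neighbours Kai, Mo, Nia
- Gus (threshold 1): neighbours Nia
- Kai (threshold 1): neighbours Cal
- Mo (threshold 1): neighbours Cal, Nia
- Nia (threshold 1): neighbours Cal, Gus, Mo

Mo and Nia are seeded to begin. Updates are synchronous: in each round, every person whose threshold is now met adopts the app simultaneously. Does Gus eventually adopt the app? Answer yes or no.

yes

Round 1 — Mo, Nia adopt the app (initial).
Round 2 — checking thresholds:
  Cal: 2 of 3 neighbours < 3, below threshold.
  Gus: 1 of 1 neighbours ≥ 1, adopts the app.
Round 3 — no new adoptions; cascade stops.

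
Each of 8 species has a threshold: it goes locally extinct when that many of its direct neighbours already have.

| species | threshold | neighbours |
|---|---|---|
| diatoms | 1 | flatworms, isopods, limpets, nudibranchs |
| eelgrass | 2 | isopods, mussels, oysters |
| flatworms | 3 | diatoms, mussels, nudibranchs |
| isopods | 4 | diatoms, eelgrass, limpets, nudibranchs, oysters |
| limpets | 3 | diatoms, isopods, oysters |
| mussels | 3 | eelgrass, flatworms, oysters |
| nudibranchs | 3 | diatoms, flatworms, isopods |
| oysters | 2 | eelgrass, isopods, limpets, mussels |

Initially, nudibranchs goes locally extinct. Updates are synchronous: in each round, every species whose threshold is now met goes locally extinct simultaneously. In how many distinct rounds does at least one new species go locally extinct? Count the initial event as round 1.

Round 1 — nudibranchs goes locally extinct (initial).
Round 2 — checking thresholds:
  diatoms: 1 of 4 neighbours ≥ 1, goes locally extinct.
  flatworms: 1 of 3 neighbours < 3, not yet.
  isopods: 1 of 5 neighbours < 4, not yet.
Round 3 — no new extinctions; cascade stops.

2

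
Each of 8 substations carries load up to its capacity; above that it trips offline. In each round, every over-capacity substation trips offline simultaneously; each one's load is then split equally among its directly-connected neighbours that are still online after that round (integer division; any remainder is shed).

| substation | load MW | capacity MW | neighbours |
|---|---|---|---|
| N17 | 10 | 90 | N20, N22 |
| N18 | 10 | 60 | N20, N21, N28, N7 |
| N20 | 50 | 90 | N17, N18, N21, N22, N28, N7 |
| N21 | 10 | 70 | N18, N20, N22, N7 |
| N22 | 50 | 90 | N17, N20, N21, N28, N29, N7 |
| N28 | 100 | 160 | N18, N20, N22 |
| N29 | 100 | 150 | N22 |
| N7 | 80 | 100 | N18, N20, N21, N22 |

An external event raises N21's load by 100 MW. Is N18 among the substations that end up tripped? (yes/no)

yes

Round 1 — N21 at 110 > 70. N21 trips offline.
  N21 sheds 110 MW to N18, N20, N22, N7: 27 each (2 lost).
    N18: 10+27 = 37 ≤ 60
    N20: 50+27 = 77 ≤ 90
    N22: 50+27 = 77 ≤ 90
    N7: 80+27 = 107 > 100
Round 2 — N7 trips offline.
  N7 sheds 107 MW to N18, N20, N22: 35 each (2 lost).
    N18: 37+35 = 72 > 60
    N20: 77+35 = 112 > 90
    N22: 77+35 = 112 > 90
Round 3 — N18, N20, N22 trip offline.
  N18 sheds 72 MW to N28: 72 each.
    N28: 100+72 = 172 > 160
  N20 sheds 112 MW to N17, N28: 56 each.
    N17: 10+56 = 66 ≤ 90
    N28: 172+56 = 228 > 160
  N22 sheds 112 MW to N17, N28, N29: 37 each (1 lost).
    N17: 66+37 = 103 > 90
    N28: 228+37 = 265 > 160
    N29: 100+37 = 137 ≤ 150
Round 4 — N17, N28 trip offline.
  N17 sheds 103 MW: no online neighbours, lost.
  N28 sheds 265 MW: no online neighbours, lost.
No further trips.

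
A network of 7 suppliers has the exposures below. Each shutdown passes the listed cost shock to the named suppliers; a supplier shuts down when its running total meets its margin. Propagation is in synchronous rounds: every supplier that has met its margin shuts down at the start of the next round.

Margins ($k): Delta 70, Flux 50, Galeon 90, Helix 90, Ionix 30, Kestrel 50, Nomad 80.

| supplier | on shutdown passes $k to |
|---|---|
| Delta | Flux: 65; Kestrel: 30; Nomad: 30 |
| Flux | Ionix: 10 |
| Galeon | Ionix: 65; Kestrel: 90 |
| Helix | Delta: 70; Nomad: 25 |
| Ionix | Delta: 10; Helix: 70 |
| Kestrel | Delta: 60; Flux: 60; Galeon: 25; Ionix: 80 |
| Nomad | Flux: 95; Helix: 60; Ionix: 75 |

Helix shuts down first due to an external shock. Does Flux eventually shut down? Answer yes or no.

Round 1 — Helix shuts down (initial).
  Delta: +70 → 70 ≥ 70
  Nomad: +25 → 25 < 80
Round 2 — Delta shuts down.
  Flux: +65 → 65 ≥ 50
  Kestrel: +30 → 30 < 50
  Nomad: +30 → 55 < 80
Round 3 — Flux shuts down.
  Ionix: +10 → 10 < 30
No further shutdowns.

yes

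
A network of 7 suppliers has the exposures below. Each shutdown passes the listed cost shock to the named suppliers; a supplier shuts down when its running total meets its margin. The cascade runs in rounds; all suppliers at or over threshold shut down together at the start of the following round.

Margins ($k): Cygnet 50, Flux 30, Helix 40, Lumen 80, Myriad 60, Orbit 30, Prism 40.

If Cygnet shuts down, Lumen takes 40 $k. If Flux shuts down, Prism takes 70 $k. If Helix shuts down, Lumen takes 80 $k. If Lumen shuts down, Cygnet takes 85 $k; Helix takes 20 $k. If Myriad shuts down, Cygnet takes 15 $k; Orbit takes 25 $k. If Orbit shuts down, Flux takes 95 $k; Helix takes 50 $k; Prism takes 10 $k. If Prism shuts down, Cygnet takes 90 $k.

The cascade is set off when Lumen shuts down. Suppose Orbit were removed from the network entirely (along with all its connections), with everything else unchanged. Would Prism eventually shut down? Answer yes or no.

With Orbit removed:
Round 1 — Lumen shuts down (initial).
  Cygnet: +85 → 85 ≥ 50
  Helix: +20 → 20 < 40
Round 2 — Cygnet shuts down.
No further shutdowns.

no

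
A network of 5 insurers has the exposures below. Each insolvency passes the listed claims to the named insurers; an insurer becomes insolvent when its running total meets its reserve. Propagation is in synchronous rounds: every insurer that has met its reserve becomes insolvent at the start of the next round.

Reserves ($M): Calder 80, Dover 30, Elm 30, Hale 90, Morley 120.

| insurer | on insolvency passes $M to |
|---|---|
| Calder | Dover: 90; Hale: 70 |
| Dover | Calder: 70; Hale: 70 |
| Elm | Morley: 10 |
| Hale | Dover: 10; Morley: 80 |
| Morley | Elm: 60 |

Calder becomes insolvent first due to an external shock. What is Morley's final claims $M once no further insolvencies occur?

Round 1 — Calder becomes insolvent (initial).
  Dover: +90 → 90 ≥ 30
  Hale: +70 → 70 < 90
Round 2 — Dover becomes insolvent.
  Hale: +70 → 140 ≥ 90
Round 3 — Hale becomes insolvent.
  Morley: +80 → 80 < 120
No further insolvencies.

80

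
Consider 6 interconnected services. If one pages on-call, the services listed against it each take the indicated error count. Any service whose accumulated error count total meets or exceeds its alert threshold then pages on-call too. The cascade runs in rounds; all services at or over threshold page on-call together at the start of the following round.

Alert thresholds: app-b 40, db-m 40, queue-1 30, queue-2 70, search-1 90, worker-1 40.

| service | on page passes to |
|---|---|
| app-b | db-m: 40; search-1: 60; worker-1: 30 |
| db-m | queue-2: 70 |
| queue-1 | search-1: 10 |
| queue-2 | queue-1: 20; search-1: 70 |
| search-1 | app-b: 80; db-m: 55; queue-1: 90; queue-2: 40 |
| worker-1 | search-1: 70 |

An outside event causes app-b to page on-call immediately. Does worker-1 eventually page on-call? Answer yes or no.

Round 1 — app-b pages on-call (initial).
  db-m: +40 → 40 ≥ 40
  search-1: +60 → 60 < 90
  worker-1: +30 → 30 < 40
Round 2 — db-m pages on-call.
  queue-2: +70 → 70 ≥ 70
Round 3 — queue-2 pages on-call.
  queue-1: +20 → 20 < 30
  search-1: +70 → 130 ≥ 90
Round 4 — search-1 pages on-call.
  queue-1: +90 → 110 ≥ 30
Round 5 — queue-1 pages on-call.
No further pages.

no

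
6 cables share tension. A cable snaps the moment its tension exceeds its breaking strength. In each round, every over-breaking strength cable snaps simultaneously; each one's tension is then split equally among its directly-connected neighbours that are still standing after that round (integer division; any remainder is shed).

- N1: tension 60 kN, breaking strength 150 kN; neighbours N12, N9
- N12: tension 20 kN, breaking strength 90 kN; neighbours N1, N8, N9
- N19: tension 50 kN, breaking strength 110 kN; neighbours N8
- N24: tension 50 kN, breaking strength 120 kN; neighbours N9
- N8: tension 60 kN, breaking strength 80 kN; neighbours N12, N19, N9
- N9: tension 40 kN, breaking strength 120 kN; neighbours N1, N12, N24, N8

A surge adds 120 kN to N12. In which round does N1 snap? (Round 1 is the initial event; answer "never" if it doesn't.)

4

Round 1 — N12 at 140 > 90. N12 snaps.
  N12 sheds 140 kN to N1, N8, N9: 46 each (2 lost).
    N1: 60+46 = 106 ≤ 150
    N8: 60+46 = 106 > 80
    N9: 40+46 = 86 ≤ 120
Round 2 — N8 snaps.
  N8 sheds 106 kN to N19, N9: 53 each.
    N19: 50+53 = 103 ≤ 110
    N9: 86+53 = 139 > 120
Round 3 — N9 snaps.
  N9 sheds 139 kN to N1, N24: 69 each (1 lost).
    N1: 106+69 = 175 > 150
    N24: 50+69 = 119 ≤ 120
Round 4 — N1 snaps.
  N1 sheds 175 kN: no online neighbours, lost.
No further breaks.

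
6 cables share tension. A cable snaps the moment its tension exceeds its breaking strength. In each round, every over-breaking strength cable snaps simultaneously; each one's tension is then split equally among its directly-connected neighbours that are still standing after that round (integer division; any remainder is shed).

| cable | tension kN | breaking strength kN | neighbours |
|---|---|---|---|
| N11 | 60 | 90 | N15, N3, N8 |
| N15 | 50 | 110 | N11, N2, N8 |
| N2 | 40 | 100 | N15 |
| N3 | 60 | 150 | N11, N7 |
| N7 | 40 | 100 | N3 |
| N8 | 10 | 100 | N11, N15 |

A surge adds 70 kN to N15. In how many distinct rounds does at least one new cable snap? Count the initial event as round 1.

Round 1 — N15 at 120 > 110. N15 snaps.
  N15 sheds 120 kN to N11, N2, N8: 40 each.
    N11: 60+40 = 100 > 90
    N2: 40+40 = 80 ≤ 100
    N8: 10+40 = 50 ≤ 100
Round 2 — N11 snaps.
  N11 sheds 100 kN to N3, N8: 50 each.
    N3: 60+50 = 110 ≤ 150
    N8: 50+50 = 100 ≤ 100
No further breaks.

2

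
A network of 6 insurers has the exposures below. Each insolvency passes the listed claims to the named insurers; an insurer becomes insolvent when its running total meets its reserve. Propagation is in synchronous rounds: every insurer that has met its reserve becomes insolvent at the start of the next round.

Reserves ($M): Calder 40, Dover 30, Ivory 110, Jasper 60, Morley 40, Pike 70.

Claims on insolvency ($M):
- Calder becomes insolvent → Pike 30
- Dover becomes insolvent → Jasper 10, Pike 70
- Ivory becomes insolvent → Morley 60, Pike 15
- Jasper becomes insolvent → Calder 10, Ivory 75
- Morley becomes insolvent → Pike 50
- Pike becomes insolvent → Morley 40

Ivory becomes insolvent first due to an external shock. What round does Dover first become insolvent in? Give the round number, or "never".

never

Round 1 — Ivory becomes insolvent (initial).
  Morley: +60 → 60 ≥ 40
  Pike: +15 → 15 < 70
Round 2 — Morley becomes insolvent.
  Pike: +50 → 65 < 70
No further insolvencies.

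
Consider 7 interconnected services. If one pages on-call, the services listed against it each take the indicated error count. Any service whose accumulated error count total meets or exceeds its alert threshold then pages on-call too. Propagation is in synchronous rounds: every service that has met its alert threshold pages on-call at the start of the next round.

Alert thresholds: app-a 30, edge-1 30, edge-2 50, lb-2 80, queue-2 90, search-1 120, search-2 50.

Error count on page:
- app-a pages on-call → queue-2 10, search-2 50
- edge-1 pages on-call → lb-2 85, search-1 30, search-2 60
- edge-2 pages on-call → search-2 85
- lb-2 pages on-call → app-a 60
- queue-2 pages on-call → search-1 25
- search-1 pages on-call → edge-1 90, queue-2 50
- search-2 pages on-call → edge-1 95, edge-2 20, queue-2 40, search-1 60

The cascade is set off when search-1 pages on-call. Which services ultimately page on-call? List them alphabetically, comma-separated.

app-a, edge-1, lb-2, queue-2, search-1, search-2

Round 1 — search-1 pages on-call (initial).
  edge-1: +90 → 90 ≥ 30
  queue-2: +50 → 50 < 90
Round 2 — edge-1 pages on-call.
  lb-2: +85 → 85 ≥ 80
  search-2: +60 → 60 ≥ 50
Round 3 — lb-2, search-2 page on-call.
  app-a: +60 → 60 ≥ 30
  edge-2: +20 → 20 < 50
  queue-2: +40 → 90 ≥ 90
Round 4 — app-a, queue-2 page on-call.
No further pages.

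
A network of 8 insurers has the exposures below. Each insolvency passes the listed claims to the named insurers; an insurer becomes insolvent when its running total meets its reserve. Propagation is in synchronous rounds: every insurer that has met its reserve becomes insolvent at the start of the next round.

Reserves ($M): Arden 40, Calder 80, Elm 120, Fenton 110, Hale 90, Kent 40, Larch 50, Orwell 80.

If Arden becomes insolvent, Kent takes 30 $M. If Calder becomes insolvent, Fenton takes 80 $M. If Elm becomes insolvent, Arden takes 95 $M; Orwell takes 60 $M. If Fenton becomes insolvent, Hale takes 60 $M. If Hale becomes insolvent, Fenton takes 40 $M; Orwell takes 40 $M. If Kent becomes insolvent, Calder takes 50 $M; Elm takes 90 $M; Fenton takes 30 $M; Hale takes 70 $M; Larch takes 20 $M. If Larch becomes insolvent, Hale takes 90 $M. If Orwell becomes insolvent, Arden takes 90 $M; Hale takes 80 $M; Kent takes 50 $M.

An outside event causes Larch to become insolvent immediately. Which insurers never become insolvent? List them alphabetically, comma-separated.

Round 1 — Larch becomes insolvent (initial).
  Hale: +90 → 90 ≥ 90
Round 2 — Hale becomes insolvent.
  Fenton: +40 → 40 < 110
  Orwell: +40 → 40 < 80
No further insolvencies.

Arden, Calder, Elm, Fenton, Kent, Orwell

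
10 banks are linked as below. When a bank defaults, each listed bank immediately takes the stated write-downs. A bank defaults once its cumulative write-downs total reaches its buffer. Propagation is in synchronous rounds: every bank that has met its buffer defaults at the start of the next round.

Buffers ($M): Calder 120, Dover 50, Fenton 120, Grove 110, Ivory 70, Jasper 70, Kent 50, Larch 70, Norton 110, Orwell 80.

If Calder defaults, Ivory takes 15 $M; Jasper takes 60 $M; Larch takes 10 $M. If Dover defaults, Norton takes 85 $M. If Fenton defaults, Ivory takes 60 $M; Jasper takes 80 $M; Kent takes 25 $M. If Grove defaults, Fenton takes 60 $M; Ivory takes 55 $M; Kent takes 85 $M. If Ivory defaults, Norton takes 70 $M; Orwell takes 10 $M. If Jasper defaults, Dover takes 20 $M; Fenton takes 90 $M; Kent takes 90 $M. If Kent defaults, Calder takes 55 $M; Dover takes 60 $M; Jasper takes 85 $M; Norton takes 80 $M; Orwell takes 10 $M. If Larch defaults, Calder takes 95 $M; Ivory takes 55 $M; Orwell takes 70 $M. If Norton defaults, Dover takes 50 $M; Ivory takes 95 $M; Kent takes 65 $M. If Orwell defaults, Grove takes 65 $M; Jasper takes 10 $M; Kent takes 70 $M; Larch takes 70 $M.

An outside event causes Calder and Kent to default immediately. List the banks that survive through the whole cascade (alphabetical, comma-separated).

Fenton, Grove, Larch, Orwell

Round 1 — Calder, Kent default (initial).
  Dover: +60 → 60 ≥ 50
  Ivory: +15 → 15 < 70
  Jasper: +60+85 → 145 ≥ 70
  Larch: +10 → 10 < 70
  Norton: +80 → 80 < 110
  Orwell: +10 → 10 < 80
Round 2 — Dover, Jasper default.
  Fenton: +90 → 90 < 120
  Norton: +85 → 165 ≥ 110
Round 3 — Norton defaults.
  Ivory: +95 → 110 ≥ 70
Round 4 — Ivory defaults.
  Orwell: +10 → 20 < 80
No further defaults.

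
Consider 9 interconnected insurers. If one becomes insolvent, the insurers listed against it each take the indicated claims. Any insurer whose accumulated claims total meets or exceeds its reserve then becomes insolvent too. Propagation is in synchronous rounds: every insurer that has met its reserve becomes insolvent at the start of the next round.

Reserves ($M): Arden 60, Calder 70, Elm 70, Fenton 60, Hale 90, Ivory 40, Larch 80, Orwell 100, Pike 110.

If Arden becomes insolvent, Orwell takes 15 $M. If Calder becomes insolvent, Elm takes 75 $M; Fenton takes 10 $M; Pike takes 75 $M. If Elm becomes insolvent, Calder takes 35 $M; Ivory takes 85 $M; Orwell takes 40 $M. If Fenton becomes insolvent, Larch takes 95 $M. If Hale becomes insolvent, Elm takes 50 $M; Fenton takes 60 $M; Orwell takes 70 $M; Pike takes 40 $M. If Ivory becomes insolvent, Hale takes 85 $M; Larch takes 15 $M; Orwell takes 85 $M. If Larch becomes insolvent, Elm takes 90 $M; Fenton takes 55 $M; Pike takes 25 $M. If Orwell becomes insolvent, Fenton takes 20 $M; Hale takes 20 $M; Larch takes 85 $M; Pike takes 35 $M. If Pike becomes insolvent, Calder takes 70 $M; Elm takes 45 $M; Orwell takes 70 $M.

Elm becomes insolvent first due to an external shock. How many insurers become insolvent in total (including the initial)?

6

Round 1 — Elm becomes insolvent (initial).
  Calder: +35 → 35 < 70
  Ivory: +85 → 85 ≥ 40
  Orwell: +40 → 40 < 100
Round 2 — Ivory becomes insolvent.
  Hale: +85 → 85 < 90
  Larch: +15 → 15 < 80
  Orwell: +85 → 125 ≥ 100
Round 3 — Orwell becomes insolvent.
  Fenton: +20 → 20 < 60
  Hale: +20 → 105 ≥ 90
  Larch: +85 → 100 ≥ 80
  Pike: +35 → 35 < 110
Round 4 — Hale, Larch become insolvent.
  Fenton: +60+55 → 135 ≥ 60
  Pike: +40+25 → 100 < 110
Round 5 — Fenton becomes insolvent.
No further insolvencies.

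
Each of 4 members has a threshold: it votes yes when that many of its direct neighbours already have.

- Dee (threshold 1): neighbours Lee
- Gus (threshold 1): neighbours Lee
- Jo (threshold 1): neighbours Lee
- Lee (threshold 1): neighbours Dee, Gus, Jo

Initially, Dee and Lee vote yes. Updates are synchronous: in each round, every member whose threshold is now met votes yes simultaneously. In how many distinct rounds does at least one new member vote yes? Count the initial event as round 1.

2

Round 1 — Dee, Lee vote yes (initial).
Round 2 — checking thresholds:
  Gus: 1 of 1 neighbours ≥ 1, votes yes.
  Jo: 1 of 1 neighbours ≥ 1, votes yes.
Round 3 — no new yes votes; cascade stops.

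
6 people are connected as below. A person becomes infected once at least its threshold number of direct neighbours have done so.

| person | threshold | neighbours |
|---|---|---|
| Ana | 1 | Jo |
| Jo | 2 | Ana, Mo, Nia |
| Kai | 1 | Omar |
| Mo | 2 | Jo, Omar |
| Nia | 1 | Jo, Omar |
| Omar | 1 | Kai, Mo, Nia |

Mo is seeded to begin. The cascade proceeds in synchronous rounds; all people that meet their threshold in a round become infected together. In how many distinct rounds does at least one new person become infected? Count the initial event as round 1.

Round 1 — Mo becomes infected (initial).
Round 2 — checking thresholds:
  Jo: 1 of 3 neighbours < 2, below threshold.
  Omar: 1 of 3 neighbours ≥ 1, becomes infected.
Round 3 — checking thresholds:
  Jo: 1 of 3 neighbours < 2, below threshold.
  Kai: 1 of 1 neighbours ≥ 1, becomes infected.
  Nia: 1 of 2 neighbours ≥ 1, becomes infected.
Round 4 — checking thresholds:
  Jo: 2 of 3 neighbours ≥ 2, becomes infected.
Round 5 — checking thresholds:
  Ana: 1 of 1 neighbours ≥ 1, becomes infected.
Round 6 — no new infections; cascade stops.

5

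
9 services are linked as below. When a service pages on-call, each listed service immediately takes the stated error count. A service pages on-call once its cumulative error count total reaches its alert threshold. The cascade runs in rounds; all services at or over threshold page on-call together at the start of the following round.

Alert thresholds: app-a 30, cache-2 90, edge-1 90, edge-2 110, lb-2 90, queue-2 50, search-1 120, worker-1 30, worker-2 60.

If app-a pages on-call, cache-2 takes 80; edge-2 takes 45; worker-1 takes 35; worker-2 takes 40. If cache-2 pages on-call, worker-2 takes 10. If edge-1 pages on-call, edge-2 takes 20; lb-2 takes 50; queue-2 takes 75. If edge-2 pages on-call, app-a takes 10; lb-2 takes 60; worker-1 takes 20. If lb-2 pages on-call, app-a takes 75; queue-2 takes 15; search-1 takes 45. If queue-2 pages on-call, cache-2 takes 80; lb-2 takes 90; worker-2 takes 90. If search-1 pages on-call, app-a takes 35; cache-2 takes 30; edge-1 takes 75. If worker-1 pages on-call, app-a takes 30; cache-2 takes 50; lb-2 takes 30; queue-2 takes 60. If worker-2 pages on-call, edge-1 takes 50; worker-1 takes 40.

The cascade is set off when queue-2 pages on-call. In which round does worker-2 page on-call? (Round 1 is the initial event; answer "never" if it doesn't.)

Round 1 — queue-2 pages on-call (initial).
  cache-2: +80 → 80 < 90
  lb-2: +90 → 90 ≥ 90
  worker-2: +90 → 90 ≥ 60
Round 2 — lb-2, worker-2 page on-call.
  app-a: +75 → 75 ≥ 30
  edge-1: +50 → 50 < 90
  search-1: +45 → 45 < 120
  worker-1: +40 → 40 ≥ 30
Round 3 — app-a, worker-1 page on-call.
  cache-2: +80+50 → 210 ≥ 90
  edge-2: +45 → 45 < 110
Round 4 — cache-2 pages on-call.
No further pages.

2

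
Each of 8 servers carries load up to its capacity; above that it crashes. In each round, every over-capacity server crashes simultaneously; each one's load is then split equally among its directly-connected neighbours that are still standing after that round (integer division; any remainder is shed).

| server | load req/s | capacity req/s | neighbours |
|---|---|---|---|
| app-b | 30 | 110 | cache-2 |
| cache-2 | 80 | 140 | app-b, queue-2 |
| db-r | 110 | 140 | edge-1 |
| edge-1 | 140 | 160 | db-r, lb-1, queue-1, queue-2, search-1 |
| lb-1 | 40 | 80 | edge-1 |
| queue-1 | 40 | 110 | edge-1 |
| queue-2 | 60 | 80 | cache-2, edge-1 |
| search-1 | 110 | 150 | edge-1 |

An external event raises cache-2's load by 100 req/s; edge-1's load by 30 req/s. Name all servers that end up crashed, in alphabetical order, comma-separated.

app-b, cache-2, db-r, edge-1, queue-2

Round 1 — cache-2 at 180 > 140; edge-1 at 170 > 160. cache-2, edge-1 crash.
  cache-2 sheds 180 req/s to app-b, queue-2: 90 each.
    app-b: 30+90 = 120 > 110
    queue-2: 60+90 = 150 > 80
  edge-1 sheds 170 req/s to db-r, lb-1, queue-1, queue-2, search-1: 34 each.
    db-r: 110+34 = 144 > 140
    lb-1: 40+34 = 74 ≤ 80
    queue-1: 40+34 = 74 ≤ 110
    queue-2: 150+34 = 184 > 80
    search-1: 110+34 = 144 ≤ 150
Round 2 — app-b, db-r, queue-2 crash.
  app-b sheds 120 req/s: no online neighbours, lost.
  db-r sheds 144 req/s: no online neighbours, lost.
  queue-2 sheds 184 req/s: no online neighbours, lost.
No further crashes.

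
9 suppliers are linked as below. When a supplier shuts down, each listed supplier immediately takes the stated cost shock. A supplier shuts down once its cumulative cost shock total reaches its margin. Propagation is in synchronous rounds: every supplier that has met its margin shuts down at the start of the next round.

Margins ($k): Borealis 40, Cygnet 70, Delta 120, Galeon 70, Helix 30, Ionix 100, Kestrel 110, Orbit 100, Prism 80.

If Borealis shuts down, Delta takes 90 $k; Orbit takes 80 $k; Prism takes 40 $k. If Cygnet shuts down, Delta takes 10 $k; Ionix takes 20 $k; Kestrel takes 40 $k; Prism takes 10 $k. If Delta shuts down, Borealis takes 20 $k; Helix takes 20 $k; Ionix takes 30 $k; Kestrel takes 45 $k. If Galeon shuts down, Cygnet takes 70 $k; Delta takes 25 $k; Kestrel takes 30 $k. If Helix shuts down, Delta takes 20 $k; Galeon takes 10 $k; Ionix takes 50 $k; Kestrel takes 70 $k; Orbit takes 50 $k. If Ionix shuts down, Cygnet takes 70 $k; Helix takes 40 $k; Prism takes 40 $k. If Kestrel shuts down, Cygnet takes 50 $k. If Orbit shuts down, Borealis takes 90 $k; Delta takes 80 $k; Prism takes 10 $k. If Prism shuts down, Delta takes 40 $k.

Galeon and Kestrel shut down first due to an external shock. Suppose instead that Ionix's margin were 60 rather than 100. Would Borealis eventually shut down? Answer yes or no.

no

With Ionix's margin at 60:
Round 1 — Galeon, Kestrel shut down (initial).
  Cygnet: +70+50 → 120 ≥ 70
  Delta: +25 → 25 < 120
Round 2 — Cygnet shuts down.
  Delta: +10 → 35 < 120
  Ionix: +20 → 20 < 60
  Prism: +10 → 10 < 80
No further shutdowns.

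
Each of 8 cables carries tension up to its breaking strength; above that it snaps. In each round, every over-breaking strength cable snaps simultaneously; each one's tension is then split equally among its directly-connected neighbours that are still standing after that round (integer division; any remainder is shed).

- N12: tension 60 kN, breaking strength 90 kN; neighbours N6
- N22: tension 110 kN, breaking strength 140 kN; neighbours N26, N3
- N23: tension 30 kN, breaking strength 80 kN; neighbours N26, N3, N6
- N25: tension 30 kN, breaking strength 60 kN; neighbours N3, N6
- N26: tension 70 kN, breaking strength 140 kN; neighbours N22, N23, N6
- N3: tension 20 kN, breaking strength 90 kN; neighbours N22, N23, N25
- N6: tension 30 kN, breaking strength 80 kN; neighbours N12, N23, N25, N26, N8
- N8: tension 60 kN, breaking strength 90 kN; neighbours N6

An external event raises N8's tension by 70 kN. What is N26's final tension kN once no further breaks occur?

Round 1 — N8 at 130 > 90. N8 snaps.
  N8 sheds 130 kN to N6: 130 each.
    N6: 30+130 = 160 > 80
Round 2 — N6 snaps.
  N6 sheds 160 kN to N12, N23, N25, N26: 40 each.
    N12: 60+40 = 100 > 90
    N23: 30+40 = 70 ≤ 80
    N25: 30+40 = 70 > 60
    N26: 70+40 = 110 ≤ 140
Round 3 — N12, N25 snap.
  N12 sheds 100 kN: no online neighbours, lost.
  N25 sheds 70 kN to N3: 70 each.
    N3: 20+70 = 90 ≤ 90
No further breaks.

110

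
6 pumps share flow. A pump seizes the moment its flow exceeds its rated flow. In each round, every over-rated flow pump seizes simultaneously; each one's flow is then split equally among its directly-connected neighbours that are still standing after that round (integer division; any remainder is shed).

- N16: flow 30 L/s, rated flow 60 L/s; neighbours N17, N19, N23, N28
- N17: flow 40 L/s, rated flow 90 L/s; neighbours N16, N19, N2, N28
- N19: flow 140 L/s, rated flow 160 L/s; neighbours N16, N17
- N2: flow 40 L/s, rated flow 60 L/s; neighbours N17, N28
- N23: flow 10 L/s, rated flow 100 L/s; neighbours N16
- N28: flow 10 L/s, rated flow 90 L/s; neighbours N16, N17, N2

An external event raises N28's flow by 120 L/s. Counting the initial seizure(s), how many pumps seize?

Round 1 — N28 at 130 > 90. N28 seizes.
  N28 sheds 130 L/s to N16, N17, N2: 43 each (1 lost).
    N16: 30+43 = 73 > 60
    N17: 40+43 = 83 ≤ 90
    N2: 40+43 = 83 > 60
Round 2 — N16, N2 seize.
  N16 sheds 73 L/s to N17, N19, N23: 24 each (1 lost).
    N17: 83+24 = 107 > 90
    N19: 140+24 = 164 > 160
    N23: 10+24 = 34 ≤ 100
  N2 sheds 83 L/s to N17: 83 each.
    N17: 107+83 = 190 > 90
Round 3 — N17, N19 seize.
  N17 sheds 190 L/s: no online neighbours, lost.
  N19 sheds 164 L/s: no online neighbours, lost.
No further seizures.

5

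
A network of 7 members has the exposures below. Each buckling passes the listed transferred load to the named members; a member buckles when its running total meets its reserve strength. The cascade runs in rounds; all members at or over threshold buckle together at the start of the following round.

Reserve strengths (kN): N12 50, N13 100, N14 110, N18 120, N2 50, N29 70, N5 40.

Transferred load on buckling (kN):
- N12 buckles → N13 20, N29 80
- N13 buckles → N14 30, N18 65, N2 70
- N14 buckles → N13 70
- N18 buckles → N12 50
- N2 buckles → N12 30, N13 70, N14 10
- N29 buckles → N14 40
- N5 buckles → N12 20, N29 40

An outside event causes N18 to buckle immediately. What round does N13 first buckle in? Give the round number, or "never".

never

Round 1 — N18 buckles (initial).
  N12: +50 → 50 ≥ 50
Round 2 — N12 buckles.
  N13: +20 → 20 < 100
  N29: +80 → 80 ≥ 70
Round 3 — N29 buckles.
  N14: +40 → 40 < 110
No further bucklings.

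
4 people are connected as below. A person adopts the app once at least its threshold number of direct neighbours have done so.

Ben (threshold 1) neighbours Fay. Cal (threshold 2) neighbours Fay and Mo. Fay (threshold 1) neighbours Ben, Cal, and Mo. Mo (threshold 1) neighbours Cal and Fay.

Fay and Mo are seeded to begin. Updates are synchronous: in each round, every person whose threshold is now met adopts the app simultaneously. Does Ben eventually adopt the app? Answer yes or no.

Round 1 — Fay, Mo adopt the app (initial).
Round 2 — checking thresholds:
  Ben: 1 of 1 neighbours ≥ 1, adopts the app.
  Cal: 2 of 2 neighbours ≥ 2, adopts the app.
Round 3 — no new adoptions; cascade stops.

yes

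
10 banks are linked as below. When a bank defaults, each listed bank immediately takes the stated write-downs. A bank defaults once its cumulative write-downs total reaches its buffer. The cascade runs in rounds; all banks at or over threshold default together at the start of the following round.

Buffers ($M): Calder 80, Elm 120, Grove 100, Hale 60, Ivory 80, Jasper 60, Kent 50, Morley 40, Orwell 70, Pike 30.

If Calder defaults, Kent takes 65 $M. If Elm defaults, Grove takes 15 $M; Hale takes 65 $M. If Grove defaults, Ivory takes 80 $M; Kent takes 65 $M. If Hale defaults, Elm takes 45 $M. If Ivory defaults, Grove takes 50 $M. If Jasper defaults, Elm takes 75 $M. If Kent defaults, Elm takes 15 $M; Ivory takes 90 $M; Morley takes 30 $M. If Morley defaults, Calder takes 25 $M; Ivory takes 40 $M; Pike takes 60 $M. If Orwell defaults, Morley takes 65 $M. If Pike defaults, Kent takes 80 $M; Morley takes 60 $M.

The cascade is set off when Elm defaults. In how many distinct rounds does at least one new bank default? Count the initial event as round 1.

2

Round 1 — Elm defaults (initial).
  Grove: +15 → 15 < 100
  Hale: +65 → 65 ≥ 60
Round 2 — Hale defaults.
No further defaults.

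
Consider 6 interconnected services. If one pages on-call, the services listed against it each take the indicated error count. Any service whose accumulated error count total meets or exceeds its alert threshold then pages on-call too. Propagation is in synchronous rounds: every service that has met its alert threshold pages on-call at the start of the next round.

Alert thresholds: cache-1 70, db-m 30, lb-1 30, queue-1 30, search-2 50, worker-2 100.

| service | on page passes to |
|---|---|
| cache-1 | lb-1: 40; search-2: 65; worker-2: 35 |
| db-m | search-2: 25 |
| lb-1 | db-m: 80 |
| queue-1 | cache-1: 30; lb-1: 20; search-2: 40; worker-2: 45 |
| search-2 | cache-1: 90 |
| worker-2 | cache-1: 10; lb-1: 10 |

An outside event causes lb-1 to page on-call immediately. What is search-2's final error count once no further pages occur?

Round 1 — lb-1 pages on-call (initial).
  db-m: +80 → 80 ≥ 30
Round 2 — db-m pages on-call.
  search-2: +25 → 25 < 50
No further pages.

25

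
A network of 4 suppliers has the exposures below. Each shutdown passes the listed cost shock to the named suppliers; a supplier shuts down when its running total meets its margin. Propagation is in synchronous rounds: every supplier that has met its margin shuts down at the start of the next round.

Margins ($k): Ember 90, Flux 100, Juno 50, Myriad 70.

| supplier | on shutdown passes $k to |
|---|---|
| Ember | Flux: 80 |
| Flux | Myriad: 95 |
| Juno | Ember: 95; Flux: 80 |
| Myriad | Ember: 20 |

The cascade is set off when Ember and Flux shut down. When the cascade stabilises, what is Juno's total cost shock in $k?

Round 1 — Ember, Flux shut down (initial).
  Myriad: +95 → 95 ≥ 70
Round 2 — Myriad shuts down.
No further shutdowns.

0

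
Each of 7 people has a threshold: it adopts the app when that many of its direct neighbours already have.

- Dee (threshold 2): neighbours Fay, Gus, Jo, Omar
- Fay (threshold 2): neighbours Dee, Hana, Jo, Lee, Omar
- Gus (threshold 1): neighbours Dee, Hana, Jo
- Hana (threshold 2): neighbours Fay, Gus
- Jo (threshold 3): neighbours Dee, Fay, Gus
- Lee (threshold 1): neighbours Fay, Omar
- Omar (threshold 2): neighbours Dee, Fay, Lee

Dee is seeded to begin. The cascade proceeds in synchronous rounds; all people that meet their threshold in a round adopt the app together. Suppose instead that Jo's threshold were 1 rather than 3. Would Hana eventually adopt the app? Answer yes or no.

With Jo's threshold at 1:
Round 1 — Dee adopts the app (initial).
Round 2 — checking thresholds:
  Fay: 1 of 5 neighbours < 2, not yet.
  Gus: 1 of 3 neighbours ≥ 1, adopts the app.
  Jo: 1 of 3 neighbours ≥ 1, adopts the app.
  Omar: 1 of 3 neighbours < 2, not yet.
Round 3 — checking thresholds:
  Fay: 2 of 5 neighbours ≥ 2, adopts the app.
  Hana: 1 of 2 neighbours < 2, not yet.
  Omar: 1 of 3 neighbours < 2, not yet.
Round 4 — checking thresholds:
  Hana: 2 of 2 neighbours ≥ 2, adopts the app.
  Lee: 1 of 2 neighbours ≥ 1, adopts the app.
  Omar: 2 of 3 neighbours ≥ 2, adopts the app.
Round 5 — no new adoptions; cascade stops.

yes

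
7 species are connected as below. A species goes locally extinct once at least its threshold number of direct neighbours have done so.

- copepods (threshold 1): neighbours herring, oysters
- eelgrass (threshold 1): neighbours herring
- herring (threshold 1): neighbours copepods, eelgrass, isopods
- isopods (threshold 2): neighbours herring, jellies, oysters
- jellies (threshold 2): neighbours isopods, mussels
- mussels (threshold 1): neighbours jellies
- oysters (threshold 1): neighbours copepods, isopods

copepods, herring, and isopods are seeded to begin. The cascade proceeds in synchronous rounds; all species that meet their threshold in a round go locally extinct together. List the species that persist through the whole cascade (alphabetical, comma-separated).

Round 1 — copepods, herring, isopods go locally extinct (initial).
Round 2 — checking thresholds:
  eelgrass: 1 of 1 neighbours ≥ 1, goes locally extinct.
  jellies: 1 of 2 neighbours < 2, holds.
  oysters: 2 of 2 neighbours ≥ 1, goes locally extinct.
Round 3 — no new extinctions; cascade stops.

jellies, mussels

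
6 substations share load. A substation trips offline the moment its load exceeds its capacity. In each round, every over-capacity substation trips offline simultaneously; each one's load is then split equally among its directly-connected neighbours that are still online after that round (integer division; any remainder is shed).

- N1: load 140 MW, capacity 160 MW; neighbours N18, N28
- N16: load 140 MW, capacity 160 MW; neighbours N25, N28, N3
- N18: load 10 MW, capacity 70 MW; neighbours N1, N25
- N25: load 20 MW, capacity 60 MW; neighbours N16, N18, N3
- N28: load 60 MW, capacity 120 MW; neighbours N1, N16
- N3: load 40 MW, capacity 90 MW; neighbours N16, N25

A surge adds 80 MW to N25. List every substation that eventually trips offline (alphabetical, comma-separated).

N1, N16, N18, N25, N28, N3

Round 1 — N25 at 100 > 60. N25 trips offline.
  N25 sheds 100 MW to N16, N18, N3: 33 each (1 lost).
    N16: 140+33 = 173 > 160
    N18: 10+33 = 43 ≤ 70
    N3: 40+33 = 73 ≤ 90
Round 2 — N16 trips offline.
  N16 sheds 173 MW to N28, N3: 86 each (1 lost).
    N28: 60+86 = 146 > 120
    N3: 73+86 = 159 > 90
Round 3 — N28, N3 trip offline.
  N28 sheds 146 MW to N1: 146 each.
    N1: 140+146 = 286 > 160
  N3 sheds 159 MW: no online neighbours, lost.
Round 4 — N1 trips offline.
  N1 sheds 286 MW to N18: 286 each.
    N18: 43+286 = 329 > 70
Round 5 — N18 trips offline.
  N18 sheds 329 MW: no online neighbours, lost.
No further trips.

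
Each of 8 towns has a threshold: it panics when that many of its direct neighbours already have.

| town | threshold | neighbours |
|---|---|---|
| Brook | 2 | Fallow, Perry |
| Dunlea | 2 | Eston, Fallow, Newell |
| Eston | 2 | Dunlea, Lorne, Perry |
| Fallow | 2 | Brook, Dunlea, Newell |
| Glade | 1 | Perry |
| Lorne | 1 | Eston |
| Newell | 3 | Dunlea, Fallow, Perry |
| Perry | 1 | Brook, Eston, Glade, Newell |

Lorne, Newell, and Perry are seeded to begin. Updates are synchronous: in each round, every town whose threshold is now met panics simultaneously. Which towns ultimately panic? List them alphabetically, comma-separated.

Round 1 — Lorne, Newell, Perry panic (initial).
Round 2 — checking thresholds:
  Brook: 1 of 2 neighbours < 2, holds.
  Dunlea: 1 of 3 neighbours < 2, holds.
  Eston: 2 of 3 neighbours ≥ 2, panics.
  Fallow: 1 of 3 neighbours < 2, holds.
  Glade: 1 of 1 neighbours ≥ 1, panics.
Round 3 — checking thresholds:
  Brook: 1 of 2 neighbours < 2, holds.
  Dunlea: 2 of 3 neighbours ≥ 2, panics.
  Fallow: 1 of 3 neighbours < 2, holds.
Round 4 — checking thresholds:
  Brook: 1 of 2 neighbours < 2, holds.
  Fallow: 2 of 3 neighbours ≥ 2, panics.
Round 5 — checking thresholds:
  Brook: 2 of 2 neighbours ≥ 2, panics.
Round 6 — no new panics; cascade stops.

Brook, Dunlea, Eston, Fallow, Glade, Lorne, Newell, Perry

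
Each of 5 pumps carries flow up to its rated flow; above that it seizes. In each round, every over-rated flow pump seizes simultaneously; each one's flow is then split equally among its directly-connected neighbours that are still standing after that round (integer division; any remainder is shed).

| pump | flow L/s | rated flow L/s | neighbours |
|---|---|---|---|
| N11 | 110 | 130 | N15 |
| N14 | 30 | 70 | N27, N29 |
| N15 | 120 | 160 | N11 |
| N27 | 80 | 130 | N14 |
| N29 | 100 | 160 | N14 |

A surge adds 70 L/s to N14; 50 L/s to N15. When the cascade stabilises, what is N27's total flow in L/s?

130

Round 1 — N14 at 100 > 70; N15 at 170 > 160. N14, N15 seize.
  N14 sheds 100 L/s to N27, N29: 50 each.
    N27: 80+50 = 130 ≤ 130
    N29: 100+50 = 150 ≤ 160
  N15 sheds 170 L/s to N11: 170 each.
    N11: 110+170 = 280 > 130
Round 2 — N11 seizes.
  N11 sheds 280 L/s: no online neighbours, lost.
No further seizures.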